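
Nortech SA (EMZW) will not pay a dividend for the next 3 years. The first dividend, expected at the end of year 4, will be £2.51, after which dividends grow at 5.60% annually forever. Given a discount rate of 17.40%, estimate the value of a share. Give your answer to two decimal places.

£13.15

Deferred-dividend DDM. At t=3 the remaining stream is a growing perpetuity with first payment D_4 = 2.51.
V_3 = D_4/(r−g) = 2.51/(0.174−0.056) = 21.2712
P₀ = V_3/(1+r)^3 = 21.2712/(1+0.174)^3 = 13.1458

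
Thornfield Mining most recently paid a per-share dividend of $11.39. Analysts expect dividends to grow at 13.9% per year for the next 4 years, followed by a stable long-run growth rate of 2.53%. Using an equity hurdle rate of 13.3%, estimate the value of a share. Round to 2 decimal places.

Two-stage DDM. Project D₁…D_4 at 0.139, terminal growth 0.0253, discount at r = 0.133.
D_1 = 12.9732
D_2 = 14.7765
D_3 = 16.8304
D_4 = 19.1698
Terminal value at t=4: TV = D_5/(r−g) = 19.6548/(0.133−0.0253) = 182.4962
P₀ = 12.9732/(1+0.133)^1 + 14.7765/(1+0.133)^2 + 16.8304/(1+0.133)^3 + 19.1698/(1+0.133)^4 + 182.4962/(1+0.133)^4 = 156.9140

$156.91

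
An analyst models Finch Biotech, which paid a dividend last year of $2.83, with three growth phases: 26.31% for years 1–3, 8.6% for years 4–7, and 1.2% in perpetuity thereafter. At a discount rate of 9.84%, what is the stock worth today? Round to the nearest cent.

Three-stage DDM. Project D₁…D_7; terminal Gordon value at t=7 with g = 0.012; discount at r = 0.0984.
D_1 = 3.5746
D_2 = 4.5150
D_3 = 5.7030
D_4 = 6.1934
D_5 = 6.7260
D_6 = 7.3045
D_7 = 7.9327
TV_7 = 8.0279/(0.0984−0.012) = 92.9150
P₀ = Σ Dₜ/(1+r)ᵗ + TV_7/(1+r)^7 = 76.2020

$76.20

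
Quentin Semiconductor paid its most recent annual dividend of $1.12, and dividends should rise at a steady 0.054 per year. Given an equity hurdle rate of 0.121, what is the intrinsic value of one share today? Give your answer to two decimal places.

$17.62

Gordon growth model: P₀ = D₁/(r − g). D₁ = 1.12 × (1 + 0.054) = 1.1805.
P₀ = 1.1805 / (0.121 − 0.054) = 1.1805 / 0.067 = 17.6191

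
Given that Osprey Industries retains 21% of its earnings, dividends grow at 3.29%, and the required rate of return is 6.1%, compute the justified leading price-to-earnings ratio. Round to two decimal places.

Payout ratio b = 1 − 0.21 = 0.79.
Justified leading P/E = b/(r−g) = 0.79/(0.061−0.0329) = 28.1139

28.11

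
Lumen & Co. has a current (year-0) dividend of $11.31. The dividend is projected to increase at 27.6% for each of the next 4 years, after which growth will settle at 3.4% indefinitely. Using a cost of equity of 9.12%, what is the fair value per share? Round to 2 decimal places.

Two-stage DDM. Project D₁…D_4 at 0.276, terminal growth 0.034, discount at r = 0.0912.
D_1 = 14.4316
D_2 = 18.4147
D_3 = 23.4971
D_4 = 29.9823
Terminal value at t=4: TV = D_5/(r−g) = 31.0017/(0.0912−0.034) = 541.9882
P₀ = 14.4316/(1+0.0912)^1 + 18.4147/(1+0.0912)^2 + 23.4971/(1+0.0912)^3 + 29.9823/(1+0.0912)^4 + 541.9882/(1+0.0912)^4 = 450.1938

$450.19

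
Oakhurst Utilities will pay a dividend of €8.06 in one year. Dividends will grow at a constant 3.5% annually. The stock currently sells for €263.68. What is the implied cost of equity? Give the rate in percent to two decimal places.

6.56%

Rearranging the constant-growth DDM: r = D₁/P₀ + g.
r = 8.0600 / 263.68 + 0.035 = 0.03057 + 0.035 = 0.06557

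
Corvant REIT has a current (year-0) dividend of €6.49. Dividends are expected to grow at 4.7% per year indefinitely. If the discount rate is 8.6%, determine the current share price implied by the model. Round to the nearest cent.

€174.23

Gordon growth model: P₀ = D₁/(r − g). D₁ = 6.49 × (1 + 0.047) = 6.7950.
P₀ = 6.7950 / (0.086 − 0.047) = 6.7950 / 0.039 = 174.2315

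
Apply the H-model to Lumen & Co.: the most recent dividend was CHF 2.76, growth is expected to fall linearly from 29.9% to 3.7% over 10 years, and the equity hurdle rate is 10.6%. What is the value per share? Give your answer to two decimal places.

H-model: P₀ = D₀[(1+g_L) + H(g_S−g_L)]/(r−g_L), with H = 10/2 = 5.
P₀ = 2.76 × [(1+0.037) + 5×(0.299−0.037)] / (0.106−0.037)
   = 2.76 × 2.3470 / 0.069 = 93.8800

CHF 93.88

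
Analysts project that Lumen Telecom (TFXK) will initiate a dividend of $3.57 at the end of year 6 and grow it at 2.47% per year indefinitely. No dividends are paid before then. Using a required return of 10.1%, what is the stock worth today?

Deferred-dividend DDM. At t=5 the remaining stream is a growing perpetuity with first payment D_6 = 3.57.
V_5 = D_6/(r−g) = 3.57/(0.101−0.0247) = 46.7890
P₀ = V_5/(1+r)^5 = 46.7890/(1+0.101)^5 = 28.9206

$28.92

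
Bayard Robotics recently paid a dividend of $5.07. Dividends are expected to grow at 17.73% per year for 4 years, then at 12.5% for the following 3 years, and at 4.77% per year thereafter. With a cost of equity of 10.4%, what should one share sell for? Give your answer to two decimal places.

$173.41

Three-stage DDM. Project D₁…D_7; terminal Gordon value at t=7 with g = 0.0477; discount at r = 0.104.
D_1 = 5.9689
D_2 = 7.0272
D_3 = 8.2731
D_4 = 9.7399
D_5 = 10.9574
D_6 = 12.3271
D_7 = 13.8680
TV_7 = 14.5295/(0.104−0.0477) = 258.0730
P₀ = Σ Dₜ/(1+r)ᵗ + TV_7/(1+r)^7 = 173.4147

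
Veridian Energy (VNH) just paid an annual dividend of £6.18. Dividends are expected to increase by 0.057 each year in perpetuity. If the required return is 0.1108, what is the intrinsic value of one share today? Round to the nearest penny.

£121.42

Gordon growth model: P₀ = D₁/(r − g). D₁ = 6.18 × (1 + 0.057) = 6.5323.
P₀ = 6.5323 / (0.1108 − 0.057) = 6.5323 / 0.0538 = 121.4175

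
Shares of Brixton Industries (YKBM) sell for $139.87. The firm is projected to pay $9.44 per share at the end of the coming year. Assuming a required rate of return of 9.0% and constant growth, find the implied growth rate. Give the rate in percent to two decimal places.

From P₀ = D₁/(r − g), the implied growth is g = r − D₁/P₀.
g = 0.09 − 9.44/139.87 = 0.09 − 0.06749 = 0.02251

2.25%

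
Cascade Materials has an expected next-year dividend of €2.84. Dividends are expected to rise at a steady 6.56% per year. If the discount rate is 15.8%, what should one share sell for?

Gordon growth model: P₀ = D₁/(r − g), with D₁ = 2.84 given directly.
P₀ = 2.8400 / (0.158 − 0.0656) = 2.8400 / 0.0924 = 30.7359

€30.74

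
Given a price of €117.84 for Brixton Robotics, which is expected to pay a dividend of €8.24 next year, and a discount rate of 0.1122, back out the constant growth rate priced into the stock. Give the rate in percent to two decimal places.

4.23%

From P₀ = D₁/(r − g), the implied growth is g = r − D₁/P₀.
g = 0.1122 − 8.24/117.84 = 0.1122 − 0.06993 = 0.04227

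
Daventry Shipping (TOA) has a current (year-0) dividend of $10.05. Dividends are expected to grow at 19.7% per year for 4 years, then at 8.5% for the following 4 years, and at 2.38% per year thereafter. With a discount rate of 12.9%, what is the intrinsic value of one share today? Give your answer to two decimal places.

Three-stage DDM. Project D₁…D_8; terminal Gordon value at t=8 with g = 0.0238; discount at r = 0.129.
D_1 = 12.0299
D_2 = 14.3997
D_3 = 17.2365
D_4 = 20.6321
D_5 = 22.3858
D_6 = 24.2886
D_7 = 26.3531
D_8 = 28.5931
TV_8 = 29.2736/(0.129−0.0238) = 278.2665
P₀ = Σ Dₜ/(1+r)ᵗ + TV_8/(1+r)^8 = 198.0813

$198.08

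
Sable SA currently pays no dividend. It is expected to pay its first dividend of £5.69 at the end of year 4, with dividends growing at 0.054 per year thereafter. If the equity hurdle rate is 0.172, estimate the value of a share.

£29.95

Deferred-dividend DDM. At t=3 the remaining stream is a growing perpetuity with first payment D_4 = 5.69.
V_3 = D_4/(r−g) = 5.69/(0.172−0.054) = 48.2203
P₀ = V_3/(1+r)^3 = 48.2203/(1+0.172)^3 = 29.9535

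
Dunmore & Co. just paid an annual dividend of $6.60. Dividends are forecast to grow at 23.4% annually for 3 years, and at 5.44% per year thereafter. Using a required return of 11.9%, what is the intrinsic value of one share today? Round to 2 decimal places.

Two-stage DDM. Project D₁…D_3 at 0.234, terminal growth 0.0544, discount at r = 0.119.
D_1 = 8.1444
D_2 = 10.0502
D_3 = 12.4019
Terminal value at t=3: TV = D_4/(r−g) = 13.0766/(0.119−0.0544) = 202.4241
P₀ = 8.1444/(1+0.119)^1 + 10.0502/(1+0.119)^2 + 12.4019/(1+0.119)^3 + 202.4241/(1+0.119)^3 = 168.6238

$168.62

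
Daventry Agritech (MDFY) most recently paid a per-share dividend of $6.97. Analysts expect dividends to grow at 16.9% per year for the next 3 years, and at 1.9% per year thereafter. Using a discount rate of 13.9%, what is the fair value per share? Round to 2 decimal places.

Two-stage DDM. Project D₁…D_3 at 0.169, terminal growth 0.019, discount at r = 0.139.
D_1 = 8.1479
D_2 = 9.5249
D_3 = 11.1346
Terminal value at t=3: TV = D_4/(r−g) = 11.3462/(0.139−0.019) = 94.5517
P₀ = 8.1479/(1+0.139)^1 + 9.5249/(1+0.139)^2 + 11.1346/(1+0.139)^3 + 94.5517/(1+0.139)^3 = 86.0189

$86.02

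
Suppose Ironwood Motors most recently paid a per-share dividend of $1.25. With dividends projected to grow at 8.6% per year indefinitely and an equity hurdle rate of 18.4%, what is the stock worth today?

Gordon growth model: P₀ = D₁/(r − g). D₁ = 1.25 × (1 + 0.086) = 1.3575.
P₀ = 1.3575 / (0.184 − 0.086) = 1.3575 / 0.098 = 13.8520

$13.85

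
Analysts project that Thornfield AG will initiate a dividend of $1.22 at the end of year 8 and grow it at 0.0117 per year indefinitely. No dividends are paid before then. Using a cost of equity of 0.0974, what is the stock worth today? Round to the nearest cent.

$7.43

Deferred-dividend DDM. At t=7 the remaining stream is a growing perpetuity with first payment D_8 = 1.22.
V_7 = D_8/(r−g) = 1.22/(0.0974−0.0117) = 14.2357
P₀ = V_7/(1+r)^7 = 14.2357/(1+0.0974)^7 = 7.4272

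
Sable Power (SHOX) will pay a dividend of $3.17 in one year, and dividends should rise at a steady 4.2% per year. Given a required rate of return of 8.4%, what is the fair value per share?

Gordon growth model: P₀ = D₁/(r − g), with D₁ = 3.17 given directly.
P₀ = 3.1700 / (0.084 − 0.042) = 3.1700 / 0.042 = 75.4762

$75.48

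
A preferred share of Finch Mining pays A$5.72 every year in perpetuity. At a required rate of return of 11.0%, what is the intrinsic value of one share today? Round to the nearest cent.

A$52.00

Zero-growth DDM (perpetuity): P₀ = D/r = 5.72 / 0.11 = 52.0000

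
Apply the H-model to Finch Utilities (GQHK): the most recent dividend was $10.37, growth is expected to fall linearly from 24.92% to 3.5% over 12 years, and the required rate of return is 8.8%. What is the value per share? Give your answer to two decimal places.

H-model: P₀ = D₀[(1+g_L) + H(g_S−g_L)]/(r−g_L), with H = 12/2 = 6.
P₀ = 10.37 × [(1+0.035) + 6×(0.2492−0.035)] / (0.088−0.035)
   = 10.37 × 2.3202 / 0.053 = 453.9712

$453.97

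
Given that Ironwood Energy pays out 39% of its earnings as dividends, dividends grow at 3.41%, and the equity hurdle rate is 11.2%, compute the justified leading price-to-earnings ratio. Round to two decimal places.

5.01

Justified leading P/E = b/(r−g) = 0.39/(0.112−0.0341) = 5.0064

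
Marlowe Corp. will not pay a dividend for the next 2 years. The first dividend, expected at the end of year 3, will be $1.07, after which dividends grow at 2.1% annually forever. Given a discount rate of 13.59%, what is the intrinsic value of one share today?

Deferred-dividend DDM. At t=2 the remaining stream is a growing perpetuity with first payment D_3 = 1.07.
V_2 = D_3/(r−g) = 1.07/(0.1359−0.021) = 9.3124
P₀ = V_2/(1+r)^2 = 9.3124/(1+0.1359)^2 = 7.2174

$7.22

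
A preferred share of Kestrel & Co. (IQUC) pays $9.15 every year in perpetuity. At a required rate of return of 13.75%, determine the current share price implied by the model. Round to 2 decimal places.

$66.55

Zero-growth DDM (perpetuity): P₀ = D/r = 9.15 / 0.1375 = 66.5455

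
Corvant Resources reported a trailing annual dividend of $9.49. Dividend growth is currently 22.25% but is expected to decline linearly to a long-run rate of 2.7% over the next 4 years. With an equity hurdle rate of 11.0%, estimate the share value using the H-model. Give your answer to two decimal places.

H-model: P₀ = D₀[(1+g_L) + H(g_S−g_L)]/(r−g_L), with H = 4/2 = 2.
P₀ = 9.49 × [(1+0.027) + 2×(0.2225−0.027)] / (0.11−0.027)
   = 9.49 × 1.4180 / 0.083 = 162.1304

$162.13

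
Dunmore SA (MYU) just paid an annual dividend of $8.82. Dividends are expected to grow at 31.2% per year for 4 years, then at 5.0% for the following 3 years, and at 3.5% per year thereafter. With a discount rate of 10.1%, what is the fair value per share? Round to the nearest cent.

$346.22

Three-stage DDM. Project D₁…D_7; terminal Gordon value at t=7 with g = 0.035; discount at r = 0.101.
D_1 = 11.5718
D_2 = 15.1823
D_3 = 19.9191
D_4 = 26.1339
D_5 = 27.4406
D_6 = 28.8126
D_7 = 30.2532
TV_7 = 31.3121/(0.101−0.035) = 474.4257
P₀ = Σ Dₜ/(1+r)ᵗ + TV_7/(1+r)^7 = 346.2194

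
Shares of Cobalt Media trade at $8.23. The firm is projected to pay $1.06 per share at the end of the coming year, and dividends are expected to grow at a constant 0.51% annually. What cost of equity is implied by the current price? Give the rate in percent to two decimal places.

13.39%

Rearranging the constant-growth DDM: r = D₁/P₀ + g.
r = 1.0600 / 8.23 + 0.0051 = 0.12880 + 0.0051 = 0.13390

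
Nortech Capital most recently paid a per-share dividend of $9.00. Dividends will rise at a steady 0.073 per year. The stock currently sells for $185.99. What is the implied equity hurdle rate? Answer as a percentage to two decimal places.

12.49%

Rearranging the constant-growth DDM: r = D₁/P₀ + g.
D₁ = 9.00 × (1 + 0.073) = 9.6570.
r = 9.6570 / 185.99 + 0.073 = 0.05192 + 0.073 = 0.12492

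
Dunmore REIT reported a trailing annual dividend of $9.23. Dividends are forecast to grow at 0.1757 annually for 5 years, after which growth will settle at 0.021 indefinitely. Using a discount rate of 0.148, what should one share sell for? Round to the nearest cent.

Two-stage DDM. Project D₁…D_5 at 0.1757, terminal growth 0.021, discount at r = 0.148.
D_1 = 10.8517
D_2 = 12.7584
D_3 = 15.0000
D_4 = 17.6355
D_5 = 20.7341
Terminal value at t=5: TV = D_6/(r−g) = 21.1695/(0.148−0.021) = 166.6888
P₀ = 10.8517/(1+0.148)^1 + 12.7584/(1+0.148)^2 + 15.0000/(1+0.148)^3 + 17.6355/(1+0.148)^4 + 20.7341/(1+0.148)^5 + 166.6888/(1+0.148)^5 = 133.1983

$133.20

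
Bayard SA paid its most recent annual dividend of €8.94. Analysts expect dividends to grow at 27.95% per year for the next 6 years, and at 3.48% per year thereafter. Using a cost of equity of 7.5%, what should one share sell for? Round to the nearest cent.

€757.37

Two-stage DDM. Project D₁…D_6 at 0.2795, terminal growth 0.0348, discount at r = 0.075.
D_1 = 11.4387
D_2 = 14.6359
D_3 = 18.7266
D_4 = 23.9607
D_5 = 30.6577
D_6 = 39.2265
Terminal value at t=6: TV = D_7/(r−g) = 40.5916/(0.075−0.0348) = 1009.7402
P₀ = 11.4387/(1+0.075)^1 + 14.6359/(1+0.075)^2 + 18.7266/(1+0.075)^3 + 23.9607/(1+0.075)^4 + 30.6577/(1+0.075)^5 + 39.2265/(1+0.075)^6 + 1009.7402/(1+0.075)^6 = 757.3663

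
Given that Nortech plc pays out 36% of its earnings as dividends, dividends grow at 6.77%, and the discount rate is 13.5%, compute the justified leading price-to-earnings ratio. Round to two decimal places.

Justified leading P/E = b/(r−g) = 0.36/(0.135−0.0677) = 5.3492

5.35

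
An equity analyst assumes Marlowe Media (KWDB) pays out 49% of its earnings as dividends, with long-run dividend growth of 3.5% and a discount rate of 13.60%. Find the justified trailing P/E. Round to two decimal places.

5.02

Justified trailing P/E = b(1+g)/(r−g) = 0.49×(1+0.035)/(0.136−0.035) = 5.0213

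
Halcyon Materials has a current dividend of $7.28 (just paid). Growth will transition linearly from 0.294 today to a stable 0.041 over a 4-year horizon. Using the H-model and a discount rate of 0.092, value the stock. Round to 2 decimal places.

$220.83

H-model: P₀ = D₀[(1+g_L) + H(g_S−g_L)]/(r−g_L), with H = 4/2 = 2.
P₀ = 7.28 × [(1+0.041) + 2×(0.294−0.041)] / (0.092−0.041)
   = 7.28 × 1.5470 / 0.051 = 220.8267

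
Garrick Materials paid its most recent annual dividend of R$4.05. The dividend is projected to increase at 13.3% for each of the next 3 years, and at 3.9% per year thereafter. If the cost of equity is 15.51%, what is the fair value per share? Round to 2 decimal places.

Two-stage DDM. Project D₁…D_3 at 0.133, terminal growth 0.039, discount at r = 0.1551.
D_1 = 4.5886
D_2 = 5.1989
D_3 = 5.8904
Terminal value at t=3: TV = D_4/(r−g) = 6.1201/(0.1551−0.039) = 52.7143
P₀ = 4.5886/(1+0.1551)^1 + 5.1989/(1+0.1551)^2 + 5.8904/(1+0.1551)^3 + 52.7143/(1+0.1551)^3 = 45.8944

R$45.89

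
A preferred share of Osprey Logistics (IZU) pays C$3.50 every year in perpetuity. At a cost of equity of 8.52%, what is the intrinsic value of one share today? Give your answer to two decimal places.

C$41.08

Zero-growth DDM (perpetuity): P₀ = D/r = 3.50 / 0.0852 = 41.0798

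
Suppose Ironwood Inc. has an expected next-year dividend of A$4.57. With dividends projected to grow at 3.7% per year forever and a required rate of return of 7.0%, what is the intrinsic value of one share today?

Gordon growth model: P₀ = D₁/(r − g), with D₁ = 4.57 given directly.
P₀ = 4.5700 / (0.07 − 0.037) = 4.5700 / 0.033 = 138.4848

A$138.48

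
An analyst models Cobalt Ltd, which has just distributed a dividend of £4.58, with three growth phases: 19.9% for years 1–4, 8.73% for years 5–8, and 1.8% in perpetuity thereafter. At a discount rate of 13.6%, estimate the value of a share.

£82.56

Three-stage DDM. Project D₁…D_8; terminal Gordon value at t=8 with g = 0.018; discount at r = 0.136.
D_1 = 5.4914
D_2 = 6.5842
D_3 = 7.8945
D_4 = 9.4655
D_5 = 10.2918
D_6 = 11.1903
D_7 = 12.1672
D_8 = 13.2294
TV_8 = 13.4675/(0.136−0.018) = 114.1315
P₀ = Σ Dₜ/(1+r)ᵗ + TV_8/(1+r)^8 = 82.5560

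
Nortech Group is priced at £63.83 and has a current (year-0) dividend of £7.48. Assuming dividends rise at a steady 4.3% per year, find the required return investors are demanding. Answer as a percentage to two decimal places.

16.52%

Rearranging the constant-growth DDM: r = D₁/P₀ + g.
D₁ = 7.48 × (1 + 0.043) = 7.8016.
r = 7.8016 / 63.83 + 0.043 = 0.12223 + 0.043 = 0.16523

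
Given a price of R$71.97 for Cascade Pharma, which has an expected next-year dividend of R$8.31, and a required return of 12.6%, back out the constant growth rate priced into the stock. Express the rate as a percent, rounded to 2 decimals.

From P₀ = D₁/(r − g), the implied growth is g = r − D₁/P₀.
g = 0.126 − 8.31/71.97 = 0.126 − 0.11546 = 0.01054

1.05%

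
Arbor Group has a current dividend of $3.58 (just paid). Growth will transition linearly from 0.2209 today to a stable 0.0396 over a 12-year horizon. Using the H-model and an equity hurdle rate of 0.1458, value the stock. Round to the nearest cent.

H-model: P₀ = D₀[(1+g_L) + H(g_S−g_L)]/(r−g_L), with H = 12/2 = 6.
P₀ = 3.58 × [(1+0.0396) + 6×(0.2209−0.0396)] / (0.1458−0.0396)
   = 3.58 × 2.1274 / 0.1062 = 71.7146

$71.71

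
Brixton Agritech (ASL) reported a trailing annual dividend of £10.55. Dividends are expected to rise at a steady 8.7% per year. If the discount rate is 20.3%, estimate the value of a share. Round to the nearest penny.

Gordon growth model: P₀ = D₁/(r − g). D₁ = 10.55 × (1 + 0.087) = 11.4679.
P₀ = 11.4679 / (0.203 − 0.087) = 11.4679 / 0.116 = 98.8608

£98.86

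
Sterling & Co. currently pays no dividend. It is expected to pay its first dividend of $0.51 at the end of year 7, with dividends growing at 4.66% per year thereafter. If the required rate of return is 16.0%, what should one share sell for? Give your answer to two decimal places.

$1.85

Deferred-dividend DDM. At t=6 the remaining stream is a growing perpetuity with first payment D_7 = 0.51.
V_6 = D_7/(r−g) = 0.51/(0.16−0.0466) = 4.4974
P₀ = V_6/(1+r)^6 = 4.4974/(1+0.16)^6 = 1.8459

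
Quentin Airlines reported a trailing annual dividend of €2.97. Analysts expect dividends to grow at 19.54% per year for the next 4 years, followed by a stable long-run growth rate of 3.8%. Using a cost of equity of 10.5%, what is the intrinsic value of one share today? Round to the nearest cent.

€77.54

Two-stage DDM. Project D₁…D_4 at 0.1954, terminal growth 0.038, discount at r = 0.105.
D_1 = 3.5503
D_2 = 4.2441
D_3 = 5.0734
D_4 = 6.0647
Terminal value at t=4: TV = D_5/(r−g) = 6.2952/(0.105−0.038) = 93.9576
P₀ = 3.5503/(1+0.105)^1 + 4.2441/(1+0.105)^2 + 5.0734/(1+0.105)^3 + 6.0647/(1+0.105)^4 + 93.9576/(1+0.105)^4 = 77.5375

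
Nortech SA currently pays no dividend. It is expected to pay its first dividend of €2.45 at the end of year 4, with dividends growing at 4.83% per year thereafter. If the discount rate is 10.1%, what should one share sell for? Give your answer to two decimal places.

€34.83

Deferred-dividend DDM. At t=3 the remaining stream is a growing perpetuity with first payment D_4 = 2.45.
V_3 = D_4/(r−g) = 2.45/(0.101−0.0483) = 46.4896
P₀ = V_3/(1+r)^3 = 46.4896/(1+0.101)^3 = 34.8332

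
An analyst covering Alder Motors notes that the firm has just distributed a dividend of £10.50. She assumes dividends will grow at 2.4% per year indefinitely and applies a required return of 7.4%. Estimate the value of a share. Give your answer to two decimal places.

£215.04

Gordon growth model: P₀ = D₁/(r − g). D₁ = 10.50 × (1 + 0.024) = 10.7520.
P₀ = 10.7520 / (0.074 − 0.024) = 10.7520 / 0.05 = 215.0400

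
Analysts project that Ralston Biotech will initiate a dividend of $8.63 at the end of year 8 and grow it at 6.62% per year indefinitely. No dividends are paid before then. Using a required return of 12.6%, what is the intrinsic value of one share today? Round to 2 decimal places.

$62.88

Deferred-dividend DDM. At t=7 the remaining stream is a growing perpetuity with first payment D_8 = 8.63.
V_7 = D_8/(r−g) = 8.63/(0.126−0.0662) = 144.3144
P₀ = V_7/(1+r)^7 = 144.3144/(1+0.126)^7 = 62.8841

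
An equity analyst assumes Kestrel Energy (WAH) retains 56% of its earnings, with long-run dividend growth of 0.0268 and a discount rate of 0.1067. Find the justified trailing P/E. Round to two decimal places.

Payout ratio b = 1 − 0.56 = 0.44.
Justified trailing P/E = b(1+g)/(r−g) = 0.44×(1+0.0268)/(0.1067−0.0268) = 5.6545

5.65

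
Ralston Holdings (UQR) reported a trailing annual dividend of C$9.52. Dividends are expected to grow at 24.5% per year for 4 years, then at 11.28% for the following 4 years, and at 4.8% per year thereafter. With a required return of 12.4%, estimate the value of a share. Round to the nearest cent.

Three-stage DDM. Project D₁…D_8; terminal Gordon value at t=8 with g = 0.048; discount at r = 0.124.
D_1 = 11.8524
D_2 = 14.7562
D_3 = 18.3715
D_4 = 22.8725
D_5 = 25.4526
D_6 = 28.3236
D_7 = 31.5185
D_8 = 35.0738
TV_8 = 36.7573/(0.124−0.048) = 483.6492
P₀ = Σ Dₜ/(1+r)ᵗ + TV_8/(1+r)^8 = 295.2443

C$295.24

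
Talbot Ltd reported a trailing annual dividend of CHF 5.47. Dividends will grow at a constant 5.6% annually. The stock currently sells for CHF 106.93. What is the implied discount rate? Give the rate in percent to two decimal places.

11.00%

Rearranging the constant-growth DDM: r = D₁/P₀ + g.
D₁ = 5.47 × (1 + 0.056) = 5.7763.
r = 5.7763 / 106.93 + 0.056 = 0.05402 + 0.056 = 0.11002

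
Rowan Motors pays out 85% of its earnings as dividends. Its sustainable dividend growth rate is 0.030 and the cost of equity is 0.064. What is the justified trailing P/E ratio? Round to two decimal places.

25.75

Justified trailing P/E = b(1+g)/(r−g) = 0.85×(1+0.03)/(0.064−0.03) = 25.7500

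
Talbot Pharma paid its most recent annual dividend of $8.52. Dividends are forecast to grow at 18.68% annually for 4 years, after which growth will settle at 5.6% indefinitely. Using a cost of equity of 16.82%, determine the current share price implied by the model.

Two-stage DDM. Project D₁…D_4 at 0.1868, terminal growth 0.056, discount at r = 0.1682.
D_1 = 10.1115
D_2 = 12.0004
D_3 = 14.2420
D_4 = 16.9025
Terminal value at t=4: TV = D_5/(r−g) = 17.8490/(0.1682−0.056) = 159.0819
P₀ = 10.1115/(1+0.1682)^1 + 12.0004/(1+0.1682)^2 + 14.2420/(1+0.1682)^3 + 16.9025/(1+0.1682)^4 + 159.0819/(1+0.1682)^4 = 120.8768

$120.88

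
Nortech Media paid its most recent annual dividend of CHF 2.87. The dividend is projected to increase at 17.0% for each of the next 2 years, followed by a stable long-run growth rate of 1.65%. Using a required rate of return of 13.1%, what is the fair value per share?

CHF 33.31

Two-stage DDM. Project D₁…D_2 at 0.17, terminal growth 0.0165, discount at r = 0.131.
D_1 = 3.3579
D_2 = 3.9287
Terminal value at t=2: TV = D_3/(r−g) = 3.9936/(0.131−0.0165) = 34.8783
P₀ = 3.3579/(1+0.131)^1 + 3.9287/(1+0.131)^2 + 34.8783/(1+0.131)^2 = 33.3069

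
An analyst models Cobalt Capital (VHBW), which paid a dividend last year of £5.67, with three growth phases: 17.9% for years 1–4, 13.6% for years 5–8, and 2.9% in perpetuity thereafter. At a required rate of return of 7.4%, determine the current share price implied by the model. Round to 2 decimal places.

Three-stage DDM. Project D₁…D_8; terminal Gordon value at t=8 with g = 0.029; discount at r = 0.074.
D_1 = 6.6849
D_2 = 7.8815
D_3 = 9.2923
D_4 = 10.9557
D_5 = 12.4456
D_6 = 14.1382
D_7 = 16.0610
D_8 = 18.2453
TV_8 = 18.7744/(0.074−0.029) = 417.2098
P₀ = Σ Dₜ/(1+r)ᵗ + TV_8/(1+r)^8 = 302.4435

£302.44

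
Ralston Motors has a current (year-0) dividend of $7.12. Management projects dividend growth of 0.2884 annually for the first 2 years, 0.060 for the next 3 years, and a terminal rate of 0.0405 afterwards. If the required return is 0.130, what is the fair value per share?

$130.66

Three-stage DDM. Project D₁…D_5; terminal Gordon value at t=5 with g = 0.0405; discount at r = 0.13.
D_1 = 9.1734
D_2 = 11.8190
D_3 = 12.5282
D_4 = 13.2798
D_5 = 14.0766
TV_5 = 14.6467/(0.13−0.0405) = 163.6508
P₀ = Σ Dₜ/(1+r)ᵗ + TV_5/(1+r)^5 = 130.6648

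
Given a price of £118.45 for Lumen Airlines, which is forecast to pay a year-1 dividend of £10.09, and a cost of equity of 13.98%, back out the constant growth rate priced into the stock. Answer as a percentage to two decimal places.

From P₀ = D₁/(r − g), the implied growth is g = r − D₁/P₀.
g = 0.1398 − 10.09/118.45 = 0.1398 − 0.08518 = 0.05462

5.46%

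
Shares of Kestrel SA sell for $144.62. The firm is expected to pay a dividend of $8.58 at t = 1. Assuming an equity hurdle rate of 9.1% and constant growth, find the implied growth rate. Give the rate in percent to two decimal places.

From P₀ = D₁/(r − g), the implied growth is g = r − D₁/P₀.
g = 0.091 − 8.58/144.62 = 0.091 − 0.05933 = 0.03167

3.17%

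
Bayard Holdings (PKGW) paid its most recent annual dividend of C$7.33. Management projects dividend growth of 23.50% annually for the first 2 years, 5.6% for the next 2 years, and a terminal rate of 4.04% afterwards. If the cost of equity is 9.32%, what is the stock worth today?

C$207.40

Three-stage DDM. Project D₁…D_4; terminal Gordon value at t=4 with g = 0.0404; discount at r = 0.0932.
D_1 = 9.0525
D_2 = 11.1799
D_3 = 11.8060
D_4 = 12.4671
TV_4 = 12.9708/(0.0932−0.0404) = 245.6587
P₀ = Σ Dₜ/(1+r)ᵗ + TV_4/(1+r)^4 = 207.4033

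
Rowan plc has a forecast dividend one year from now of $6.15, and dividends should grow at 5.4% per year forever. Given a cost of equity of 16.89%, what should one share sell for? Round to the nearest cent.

$53.52

Gordon growth model: P₀ = D₁/(r − g), with D₁ = 6.15 given directly.
P₀ = 6.1500 / (0.1689 − 0.054) = 6.1500 / 0.1149 = 53.5248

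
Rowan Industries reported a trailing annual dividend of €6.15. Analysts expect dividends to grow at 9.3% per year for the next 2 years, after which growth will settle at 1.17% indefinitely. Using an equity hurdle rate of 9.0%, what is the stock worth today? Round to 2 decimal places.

€92.25

Two-stage DDM. Project D₁…D_2 at 0.093, terminal growth 0.0117, discount at r = 0.09.
D_1 = 6.7220
D_2 = 7.3471
Terminal value at t=2: TV = D_3/(r−g) = 7.4331/(0.09−0.0117) = 94.9304
P₀ = 6.7220/(1+0.09)^1 + 7.3471/(1+0.09)^2 + 94.9304/(1+0.09)^2 = 92.2519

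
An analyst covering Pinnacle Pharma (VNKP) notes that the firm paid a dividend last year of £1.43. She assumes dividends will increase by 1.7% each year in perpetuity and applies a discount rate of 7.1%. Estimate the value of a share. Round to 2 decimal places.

£26.93

Gordon growth model: P₀ = D₁/(r − g). D₁ = 1.43 × (1 + 0.017) = 1.4543.
P₀ = 1.4543 / (0.071 − 0.017) = 1.4543 / 0.054 = 26.9317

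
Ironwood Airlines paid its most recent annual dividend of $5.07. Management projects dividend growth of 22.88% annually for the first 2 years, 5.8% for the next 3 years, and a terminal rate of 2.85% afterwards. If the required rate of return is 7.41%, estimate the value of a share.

Three-stage DDM. Project D₁…D_5; terminal Gordon value at t=5 with g = 0.0285; discount at r = 0.0741.
D_1 = 6.2300
D_2 = 7.6554
D_3 = 8.0995
D_4 = 8.5692
D_5 = 9.0662
TV_5 = 9.3246/(0.0741−0.0285) = 204.4875
P₀ = Σ Dₜ/(1+r)ᵗ + TV_5/(1+r)^5 = 174.7871

$174.79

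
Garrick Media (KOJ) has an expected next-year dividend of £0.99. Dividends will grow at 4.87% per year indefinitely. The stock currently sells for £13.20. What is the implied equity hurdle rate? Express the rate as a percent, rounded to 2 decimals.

Rearranging the constant-growth DDM: r = D₁/P₀ + g.
r = 0.9900 / 13.20 + 0.0487 = 0.07500 + 0.0487 = 0.12370

12.37%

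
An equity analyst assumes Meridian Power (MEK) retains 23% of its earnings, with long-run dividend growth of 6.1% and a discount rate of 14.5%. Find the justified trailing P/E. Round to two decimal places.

9.73

Payout ratio b = 1 − 0.23 = 0.77.
Justified trailing P/E = b(1+g)/(r−g) = 0.77×(1+0.061)/(0.145−0.061) = 9.7258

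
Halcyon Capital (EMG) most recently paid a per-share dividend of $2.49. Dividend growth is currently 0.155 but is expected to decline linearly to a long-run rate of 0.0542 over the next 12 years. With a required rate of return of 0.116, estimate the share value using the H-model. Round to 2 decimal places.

$66.84

H-model: P₀ = D₀[(1+g_L) + H(g_S−g_L)]/(r−g_L), with H = 12/2 = 6.
P₀ = 2.49 × [(1+0.0542) + 6×(0.155−0.0542)] / (0.116−0.0542)
   = 2.49 × 1.6590 / 0.0618 = 66.8432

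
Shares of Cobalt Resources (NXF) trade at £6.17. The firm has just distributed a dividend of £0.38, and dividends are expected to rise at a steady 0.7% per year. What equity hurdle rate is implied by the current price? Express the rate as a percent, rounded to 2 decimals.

Rearranging the constant-growth DDM: r = D₁/P₀ + g.
D₁ = 0.38 × (1 + 0.007) = 0.3827.
r = 0.3827 / 6.17 + 0.007 = 0.06202 + 0.007 = 0.06902

6.90%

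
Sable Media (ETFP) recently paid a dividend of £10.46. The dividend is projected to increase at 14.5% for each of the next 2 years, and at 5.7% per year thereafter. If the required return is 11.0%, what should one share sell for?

£243.89

Two-stage DDM. Project D₁…D_2 at 0.145, terminal growth 0.057, discount at r = 0.11.
D_1 = 11.9767
D_2 = 13.7133
Terminal value at t=2: TV = D_3/(r−g) = 14.4950/(0.11−0.057) = 273.4902
P₀ = 11.9767/(1+0.11)^1 + 13.7133/(1+0.11)^2 + 273.4902/(1+0.11)^2 = 243.8906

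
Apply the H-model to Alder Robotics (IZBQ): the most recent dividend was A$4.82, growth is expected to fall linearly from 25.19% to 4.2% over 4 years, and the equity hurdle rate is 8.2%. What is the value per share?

A$176.15

H-model: P₀ = D₀[(1+g_L) + H(g_S−g_L)]/(r−g_L), with H = 4/2 = 2.
P₀ = 4.82 × [(1+0.042) + 2×(0.2519−0.042)] / (0.082−0.042)
   = 4.82 × 1.4618 / 0.04 = 176.1469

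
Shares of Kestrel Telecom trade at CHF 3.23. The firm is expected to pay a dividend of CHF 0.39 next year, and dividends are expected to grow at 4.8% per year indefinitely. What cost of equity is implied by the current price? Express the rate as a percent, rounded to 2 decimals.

Rearranging the constant-growth DDM: r = D₁/P₀ + g.
r = 0.3900 / 3.23 + 0.048 = 0.12074 + 0.048 = 0.16874

16.87%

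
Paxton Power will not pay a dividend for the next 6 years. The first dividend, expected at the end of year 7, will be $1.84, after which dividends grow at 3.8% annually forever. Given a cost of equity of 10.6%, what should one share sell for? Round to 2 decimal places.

$14.78

Deferred-dividend DDM. At t=6 the remaining stream is a growing perpetuity with first payment D_7 = 1.84.
V_6 = D_7/(r−g) = 1.84/(0.106−0.038) = 27.0588
P₀ = V_6/(1+r)^6 = 27.0588/(1+0.106)^6 = 14.7835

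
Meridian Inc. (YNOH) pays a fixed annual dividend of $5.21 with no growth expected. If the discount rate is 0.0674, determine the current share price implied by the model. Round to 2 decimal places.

$77.30

Zero-growth DDM (perpetuity): P₀ = D/r = 5.21 / 0.0674 = 77.2997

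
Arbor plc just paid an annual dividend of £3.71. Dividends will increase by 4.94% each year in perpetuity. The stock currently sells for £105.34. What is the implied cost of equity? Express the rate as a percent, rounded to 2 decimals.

8.64%

Rearranging the constant-growth DDM: r = D₁/P₀ + g.
D₁ = 3.71 × (1 + 0.0494) = 3.8933.
r = 3.8933 / 105.34 + 0.0494 = 0.03696 + 0.0494 = 0.08636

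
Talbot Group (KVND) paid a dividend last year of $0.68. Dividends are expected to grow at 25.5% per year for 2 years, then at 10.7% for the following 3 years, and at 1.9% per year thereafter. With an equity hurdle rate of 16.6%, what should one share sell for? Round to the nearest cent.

$8.32

Three-stage DDM. Project D₁…D_5; terminal Gordon value at t=5 with g = 0.019; discount at r = 0.166.
D_1 = 0.8534
D_2 = 1.0710
D_3 = 1.1856
D_4 = 1.3125
D_5 = 1.4529
TV_5 = 1.4805/(0.166−0.019) = 10.0715
P₀ = Σ Dₜ/(1+r)ᵗ + TV_5/(1+r)^5 = 8.3249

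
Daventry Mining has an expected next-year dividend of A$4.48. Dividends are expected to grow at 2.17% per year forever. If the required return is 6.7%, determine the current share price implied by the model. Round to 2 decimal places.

Gordon growth model: P₀ = D₁/(r − g), with D₁ = 4.48 given directly.
P₀ = 4.4800 / (0.067 − 0.0217) = 4.4800 / 0.0453 = 98.8962

A$98.90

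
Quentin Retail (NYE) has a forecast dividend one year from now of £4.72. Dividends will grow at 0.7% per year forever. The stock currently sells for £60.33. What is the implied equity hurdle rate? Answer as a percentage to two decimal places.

8.52%

Rearranging the constant-growth DDM: r = D₁/P₀ + g.
r = 4.7200 / 60.33 + 0.007 = 0.07824 + 0.007 = 0.08524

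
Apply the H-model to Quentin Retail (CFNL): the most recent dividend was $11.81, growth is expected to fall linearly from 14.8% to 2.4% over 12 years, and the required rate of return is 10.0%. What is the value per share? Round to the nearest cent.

H-model: P₀ = D₀[(1+g_L) + H(g_S−g_L)]/(r−g_L), with H = 12/2 = 6.
P₀ = 11.81 × [(1+0.024) + 6×(0.148−0.024)] / (0.1−0.024)
   = 11.81 × 1.7680 / 0.076 = 274.7379

$274.74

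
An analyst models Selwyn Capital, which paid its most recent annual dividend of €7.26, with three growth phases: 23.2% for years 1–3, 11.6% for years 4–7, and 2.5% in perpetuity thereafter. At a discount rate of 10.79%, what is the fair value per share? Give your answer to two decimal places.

Three-stage DDM. Project D₁…D_7; terminal Gordon value at t=7 with g = 0.025; discount at r = 0.1079.
D_1 = 8.9443
D_2 = 11.0194
D_3 = 13.5759
D_4 = 15.1507
D_5 = 16.9082
D_6 = 18.8695
D_7 = 21.0584
TV_7 = 21.5849/(0.1079−0.025) = 260.3723
P₀ = Σ Dₜ/(1+r)ᵗ + TV_7/(1+r)^7 = 194.7857

€194.79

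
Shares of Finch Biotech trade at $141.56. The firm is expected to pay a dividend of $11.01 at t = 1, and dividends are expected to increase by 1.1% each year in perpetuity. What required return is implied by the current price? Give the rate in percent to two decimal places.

8.88%

Rearranging the constant-growth DDM: r = D₁/P₀ + g.
r = 11.0100 / 141.56 + 0.011 = 0.07778 + 0.011 = 0.08878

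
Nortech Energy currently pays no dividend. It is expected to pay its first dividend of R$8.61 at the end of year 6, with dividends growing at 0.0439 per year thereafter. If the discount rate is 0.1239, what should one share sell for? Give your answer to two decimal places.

Deferred-dividend DDM. At t=5 the remaining stream is a growing perpetuity with first payment D_6 = 8.61.
V_5 = D_6/(r−g) = 8.61/(0.1239−0.0439) = 107.6250
P₀ = V_5/(1+r)^5 = 107.6250/(1+0.1239)^5 = 60.0171

R$60.02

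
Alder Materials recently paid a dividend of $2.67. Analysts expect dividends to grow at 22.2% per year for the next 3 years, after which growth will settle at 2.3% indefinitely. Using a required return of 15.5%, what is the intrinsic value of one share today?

Two-stage DDM. Project D₁…D_3 at 0.222, terminal growth 0.023, discount at r = 0.155.
D_1 = 3.2627
D_2 = 3.9871
D_3 = 4.8722
Terminal value at t=3: TV = D_4/(r−g) = 4.9843/(0.155−0.023) = 37.7595
P₀ = 3.2627/(1+0.155)^1 + 3.9871/(1+0.155)^2 + 4.8722/(1+0.155)^3 + 37.7595/(1+0.155)^3 = 33.4822

$33.48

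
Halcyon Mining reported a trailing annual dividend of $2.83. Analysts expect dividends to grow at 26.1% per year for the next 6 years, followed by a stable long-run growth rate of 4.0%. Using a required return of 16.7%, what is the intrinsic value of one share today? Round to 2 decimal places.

$59.35

Two-stage DDM. Project D₁…D_6 at 0.261, terminal growth 0.04, discount at r = 0.167.
D_1 = 3.5686
D_2 = 4.5000
D_3 = 5.6746
D_4 = 7.1556
D_5 = 9.0232
D_6 = 11.3783
Terminal value at t=6: TV = D_7/(r−g) = 11.8334/(0.167−0.04) = 93.1765
P₀ = 3.5686/(1+0.167)^1 + 4.5000/(1+0.167)^2 + 5.6746/(1+0.167)^3 + 7.1556/(1+0.167)^4 + 9.0232/(1+0.167)^5 + 11.3783/(1+0.167)^6 + 93.1765/(1+0.167)^6 = 59.3517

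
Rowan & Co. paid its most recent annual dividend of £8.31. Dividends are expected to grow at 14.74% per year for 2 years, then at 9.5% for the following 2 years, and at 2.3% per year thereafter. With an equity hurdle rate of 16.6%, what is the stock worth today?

£81.65

Three-stage DDM. Project D₁…D_4; terminal Gordon value at t=4 with g = 0.023; discount at r = 0.166.
D_1 = 9.5349
D_2 = 10.9403
D_3 = 11.9797
D_4 = 13.1177
TV_4 = 13.4194/(0.166−0.023) = 93.8423
P₀ = Σ Dₜ/(1+r)ᵗ + TV_4/(1+r)^4 = 81.6479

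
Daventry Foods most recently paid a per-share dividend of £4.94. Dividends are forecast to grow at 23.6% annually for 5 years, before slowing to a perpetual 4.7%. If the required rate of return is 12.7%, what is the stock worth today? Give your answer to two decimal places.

£135.44

Two-stage DDM. Project D₁…D_5 at 0.236, terminal growth 0.047, discount at r = 0.127.
D_1 = 6.1058
D_2 = 7.5468
D_3 = 9.3279
D_4 = 11.5292
D_5 = 14.2501
Terminal value at t=5: TV = D_6/(r−g) = 14.9199/(0.127−0.047) = 186.4988
P₀ = 6.1058/(1+0.127)^1 + 7.5468/(1+0.127)^2 + 9.3279/(1+0.127)^3 + 11.5292/(1+0.127)^4 + 14.2501/(1+0.127)^5 + 186.4988/(1+0.127)^5 = 135.4391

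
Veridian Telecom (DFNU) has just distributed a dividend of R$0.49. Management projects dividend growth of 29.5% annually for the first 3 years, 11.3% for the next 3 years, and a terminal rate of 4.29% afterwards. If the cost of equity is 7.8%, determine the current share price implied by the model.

Three-stage DDM. Project D₁…D_6; terminal Gordon value at t=6 with g = 0.0429; discount at r = 0.078.
D_1 = 0.6345
D_2 = 0.8217
D_3 = 1.0642
D_4 = 1.1844
D_5 = 1.3182
D_6 = 1.4672
TV_6 = 1.5301/(0.078−0.0429) = 43.5940
P₀ = Σ Dₜ/(1+r)ᵗ + TV_6/(1+r)^6 = 32.6416

R$32.64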